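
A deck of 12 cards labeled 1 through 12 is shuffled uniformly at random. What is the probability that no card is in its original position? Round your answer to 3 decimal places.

This is the derangement probability: permutations of 12 with no fixed point.
D(12) = 12! · (1 − 1/1! + 1/2! − ··· + (−1)^12/12!) = 176214841.
P = 176214841/479001600 = 16019531/43545600 ≈ 0.368.

0.368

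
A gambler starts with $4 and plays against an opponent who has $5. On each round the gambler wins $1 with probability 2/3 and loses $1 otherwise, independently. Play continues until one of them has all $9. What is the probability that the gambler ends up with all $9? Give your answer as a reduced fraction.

480/511

Let r = q/p = (1/3)/(2/3) = 1/2. The recurrence P(i) = p·P(i+1) + q·P(i−1) with P(0)=0, P(9)=1 gives P(i) = (1 − r^i)/(1 − r^9).
P(4) = (1 − (1/2)^4) / (1 − (1/2)^9) = 480/511.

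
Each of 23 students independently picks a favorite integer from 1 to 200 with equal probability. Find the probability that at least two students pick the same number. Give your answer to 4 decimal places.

0.7316

It's easier to compute the probability that all 23 are distinct.
P(all distinct) = 200/200 · 199/200 · ··· · 178/200 ≈ 0.2684.
So the probability of at least one match is 1 − 0.2684 = 0.7316.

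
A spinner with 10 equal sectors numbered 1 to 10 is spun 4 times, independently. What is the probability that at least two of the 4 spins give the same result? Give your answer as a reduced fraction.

62/125

P(all 4 different) = 10/10 · 9/10 · ··· · 7/10 = 63/125.
P(at least two equal) = 1 − 63/125 = 62/125.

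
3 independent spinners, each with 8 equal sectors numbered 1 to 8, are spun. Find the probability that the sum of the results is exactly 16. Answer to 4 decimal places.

0.0820

There are 8^3 = 512 equally likely outcomes.
The number of ordered 3-tuples from {1,…,8} summing to 16 is 42.
P(sum = 16) = 42/512 = 21/256 ≈ 0.0820.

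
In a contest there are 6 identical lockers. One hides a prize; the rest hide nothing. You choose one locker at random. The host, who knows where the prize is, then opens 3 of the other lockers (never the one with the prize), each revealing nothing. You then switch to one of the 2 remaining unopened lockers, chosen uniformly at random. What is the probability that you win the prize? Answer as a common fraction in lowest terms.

5/12

Your original locker holds the prize with probability 1/6, so the other 5 collectively hold it with probability 5/6.
The host can always find 3 empty lockers to open, so the reveals don't change that 5/6; it is now spread over the 2 remaining unopened lockers.
P(win by switching) = (5/6) · (1/2) = 5/12.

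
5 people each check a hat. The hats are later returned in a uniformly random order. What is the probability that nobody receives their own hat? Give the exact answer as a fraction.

This is the derangement probability: permutations of 5 with no fixed point.
D(5) = 5! · (1 − 1/1! + 1/2! − ··· + (−1)^5/5!) = 44.
P = 44/120 = 11/30.

11/30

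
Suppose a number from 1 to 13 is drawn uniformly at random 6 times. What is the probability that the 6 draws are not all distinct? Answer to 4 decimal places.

0.7440

P(all 6 different) = 13/13 · 12/13 · ··· · 8/13 ≈ 0.2560.
P(at least two equal) = 1 − 0.2560 = 0.7440.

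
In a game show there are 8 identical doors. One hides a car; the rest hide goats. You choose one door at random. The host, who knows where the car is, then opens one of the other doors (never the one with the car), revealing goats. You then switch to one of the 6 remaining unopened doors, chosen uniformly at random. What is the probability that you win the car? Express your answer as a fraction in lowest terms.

7/48

Your original door holds the car with probability 1/8, so the other 7 collectively hold it with probability 7/8.
The host can always find an empty door to open, so this doesn't change that 7/8; it is now spread over the 6 remaining unopened doors.
P(win by switching) = (7/8) · (1/6) = 7/48.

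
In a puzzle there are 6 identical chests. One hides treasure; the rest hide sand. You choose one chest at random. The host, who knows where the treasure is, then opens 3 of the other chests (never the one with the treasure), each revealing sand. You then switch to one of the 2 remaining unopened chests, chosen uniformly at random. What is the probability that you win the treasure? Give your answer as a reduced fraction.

Your original chest holds the treasure with probability 1/6, so the other 5 collectively hold it with probability 5/6.
The host can always find 3 empty chests to open, so the reveals don't change that 5/6; it is now spread over the 2 remaining unopened chests.
P(win by switching) = (5/6) · (1/2) = 5/12.

5/12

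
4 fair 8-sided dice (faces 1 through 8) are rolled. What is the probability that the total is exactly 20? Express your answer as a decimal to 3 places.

0.077

There are 8^4 = 4096 equally likely outcomes.
The number of ordered 4-tuples from {1,…,8} summing to 20 is 315.
P(sum = 20) = 315/4096 ≈ 0.077.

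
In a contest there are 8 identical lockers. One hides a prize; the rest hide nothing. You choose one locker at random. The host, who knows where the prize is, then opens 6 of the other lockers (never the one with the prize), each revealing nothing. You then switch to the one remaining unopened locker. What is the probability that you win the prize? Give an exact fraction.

Your original locker holds the prize with probability 1/8, so the other 7 collectively hold it with probability 7/8.
The host can always find 6 empty lockers to open, so the reveals don't change that 7/8; it is now spread over the 1 remaining unopened locker.
P(win by switching) = (7/8) · (1/1) = 7/8.

7/8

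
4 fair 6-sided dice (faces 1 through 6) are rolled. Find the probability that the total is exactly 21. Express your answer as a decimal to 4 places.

There are 6^4 = 1296 equally likely outcomes.
The number of ordered 4-tuples from {1,…,6} summing to 21 is 20.
P(sum = 21) = 20/1296 = 5/324 ≈ 0.0154.

0.0154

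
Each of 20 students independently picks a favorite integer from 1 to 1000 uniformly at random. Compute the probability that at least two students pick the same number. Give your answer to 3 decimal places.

0.174

It's easier to compute the probability that all 20 are distinct.
P(all distinct) = 1000/1000 · 999/1000 · ··· · 981/1000 ≈ 0.826.
So the probability of at least one match is 1 − 0.826 = 0.174.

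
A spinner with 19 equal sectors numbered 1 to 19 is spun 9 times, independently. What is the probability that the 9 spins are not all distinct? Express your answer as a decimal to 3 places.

0.896

P(all 9 different) = 19/19 · 18/19 · ··· · 11/19 ≈ 0.104.
P(at least two equal) = 1 − 0.104 = 0.896.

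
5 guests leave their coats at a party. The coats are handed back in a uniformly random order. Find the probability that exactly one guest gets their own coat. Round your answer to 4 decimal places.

Choose which one is fixed: C(5,1) = 5 ways.
The remaining 4 must have no fixed point: D(4) = 9.
P = 5·9/120 = 3/8 ≈ 0.3750.

0.3750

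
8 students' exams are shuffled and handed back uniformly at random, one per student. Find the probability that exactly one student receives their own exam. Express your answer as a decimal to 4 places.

0.3679

Choose which one is fixed: C(8,1) = 8 ways.
The remaining 7 must have no fixed point: D(7) = 1854.
P = 8·1854/40320 = 103/280 ≈ 0.3679.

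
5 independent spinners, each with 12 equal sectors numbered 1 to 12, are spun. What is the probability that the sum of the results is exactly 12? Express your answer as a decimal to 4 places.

There are 12^5 = 248832 equally likely outcomes.
The number of ordered 5-tuples from {1,…,12} summing to 12 is 330.
P(sum = 12) = 330/248832 = 55/41472 ≈ 0.0013.

0.0013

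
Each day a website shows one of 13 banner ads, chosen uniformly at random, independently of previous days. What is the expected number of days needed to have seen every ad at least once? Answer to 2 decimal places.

41.34

After i distinct types are collected, each trial gives a new one with probability (13−i)/13, so the expected wait for the next new type is 13/(13−i).
E = 13/13 + 13/12 + 13/11 + 13/10 + 13/9 + 13/8 + 13/7 + 13/6 + 13/5 + 13/4 + 13/3 + 13/2 + 13/1 = 1145993/27720 ≈ 41.34.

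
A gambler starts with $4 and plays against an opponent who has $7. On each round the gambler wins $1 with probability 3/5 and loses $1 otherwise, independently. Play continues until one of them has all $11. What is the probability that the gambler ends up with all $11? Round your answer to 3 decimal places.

Let r = q/p = (2/5)/(3/5) = 2/3. The recurrence P(i) = p·P(i+1) + q·P(i−1) with P(0)=0, P(11)=1 gives P(i) = (1 − r^i)/(1 − r^11).
P(4) = (1 − (2/3)^4) / (1 − (2/3)^11) = 142155/175099 ≈ 0.812.

0.812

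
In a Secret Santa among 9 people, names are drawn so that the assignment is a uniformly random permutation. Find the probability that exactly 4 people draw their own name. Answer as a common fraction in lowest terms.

Choose which 4 of the 9 are fixed: C(9,4) = 126 ways.
The remaining 5 must have no fixed point: D(5) = 44.
P = 126·44/362880 = 11/720.

11/720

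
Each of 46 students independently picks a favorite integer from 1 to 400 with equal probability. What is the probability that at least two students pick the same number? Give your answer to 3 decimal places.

It's easier to compute the probability that all 46 are distinct.
P(all distinct) = 400/400 · 399/400 · ··· · 355/400 ≈ 0.068.
So the probability of at least one match is 1 − 0.068 = 0.932.

0.932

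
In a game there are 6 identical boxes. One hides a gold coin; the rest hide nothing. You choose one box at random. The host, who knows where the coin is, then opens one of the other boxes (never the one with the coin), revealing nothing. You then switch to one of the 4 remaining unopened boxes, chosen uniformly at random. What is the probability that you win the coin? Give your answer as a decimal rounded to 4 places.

0.2083

Your original box holds the coin with probability 1/6, so the other 5 collectively hold it with probability 5/6.
The host can always find an empty box to open, so this doesn't change that 5/6; it is now spread over the 4 remaining unopened boxes.
P(win by switching) = (5/6) · (1/4) = 5/24 ≈ 0.2083.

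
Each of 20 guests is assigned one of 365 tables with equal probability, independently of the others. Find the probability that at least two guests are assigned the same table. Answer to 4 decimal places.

0.4114

It's easier to compute the probability that all 20 are distinct.
P(all distinct) = 365/365 · 364/365 · ··· · 346/365 ≈ 0.5886.
So the probability of at least one match is 1 − 0.5886 = 0.4114.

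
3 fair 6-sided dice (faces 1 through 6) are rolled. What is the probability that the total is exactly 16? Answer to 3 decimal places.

0.028

There are 6^3 = 216 equally likely outcomes.
The number of ordered 3-tuples from {1,…,6} summing to 16 is 6.
P(sum = 16) = 6/216 = 1/36 ≈ 0.028.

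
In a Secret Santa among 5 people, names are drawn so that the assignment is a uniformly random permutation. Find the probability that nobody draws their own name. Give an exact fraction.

11/30

This is the derangement probability: permutations of 5 with no fixed point.
D(5) = 5! · (1 − 1/1! + 1/2! − ··· + (−1)^5/5!) = 44.
P = 44/120 = 11/30.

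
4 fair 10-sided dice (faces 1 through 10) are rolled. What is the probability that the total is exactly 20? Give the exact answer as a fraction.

There are 10^4 = 10000 equally likely outcomes.
The number of ordered 4-tuples from {1,…,10} summing to 20 is 633.
P(sum = 20) = 633/10000.

633/10000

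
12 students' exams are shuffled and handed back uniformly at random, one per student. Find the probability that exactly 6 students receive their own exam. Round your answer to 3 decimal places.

0.001

Choose which 6 of the 12 are fixed: C(12,6) = 924 ways.
The remaining 6 must have no fixed point: D(6) = 265.
P = 924·265/479001600 = 53/103680 ≈ 0.001.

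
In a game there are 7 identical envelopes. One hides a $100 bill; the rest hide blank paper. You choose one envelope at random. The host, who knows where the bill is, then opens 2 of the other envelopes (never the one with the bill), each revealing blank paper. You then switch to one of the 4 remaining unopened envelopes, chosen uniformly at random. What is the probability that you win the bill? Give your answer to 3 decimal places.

0.214

Your original envelope holds the bill with probability 1/7, so the other 6 collectively hold it with probability 6/7.
The host can always find 2 empty envelopes to open, so the reveals don't change that 6/7; it is now spread over the 4 remaining unopened envelopes.
P(win by switching) = (6/7) · (1/4) = 3/14 ≈ 0.214.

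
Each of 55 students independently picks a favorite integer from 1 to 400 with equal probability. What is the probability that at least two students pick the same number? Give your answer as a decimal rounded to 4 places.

It's easier to compute the probability that all 55 are distinct.
P(all distinct) = 400/400 · 399/400 · ··· · 346/400 ≈ 0.0204.
So the probability of at least one match is 1 − 0.0204 = 0.9796.

0.9796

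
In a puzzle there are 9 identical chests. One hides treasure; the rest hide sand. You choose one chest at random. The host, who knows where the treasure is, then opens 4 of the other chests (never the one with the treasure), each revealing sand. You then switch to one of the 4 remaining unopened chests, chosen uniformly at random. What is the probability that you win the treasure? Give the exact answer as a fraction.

Your original chest holds the treasure with probability 1/9, so the other 8 collectively hold it with probability 8/9.
The host can always find 4 empty chests to open, so the reveals don't change that 8/9; it is now spread over the 4 remaining unopened chests.
P(win by switching) = (8/9) · (1/4) = 2/9.

2/9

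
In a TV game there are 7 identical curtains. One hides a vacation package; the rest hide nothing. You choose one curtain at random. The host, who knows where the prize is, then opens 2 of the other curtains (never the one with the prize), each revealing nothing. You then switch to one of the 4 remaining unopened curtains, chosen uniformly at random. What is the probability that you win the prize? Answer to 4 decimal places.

0.2143

Your original curtain holds the prize with probability 1/7, so the other 6 collectively hold it with probability 6/7.
The host can always find 2 empty curtains to open, so the reveals don't change that 6/7; it is now spread over the 4 remaining unopened curtains.
P(win by switching) = (6/7) · (1/4) = 3/14 ≈ 0.2143.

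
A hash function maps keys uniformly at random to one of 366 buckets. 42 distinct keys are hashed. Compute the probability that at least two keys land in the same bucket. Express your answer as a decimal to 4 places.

It's easier to compute the probability that all 42 are distinct.
P(all distinct) = 366/366 · 365/366 · ··· · 325/366 ≈ 0.0866.
So the probability of at least one match is 1 − 0.0866 = 0.9134.

0.9134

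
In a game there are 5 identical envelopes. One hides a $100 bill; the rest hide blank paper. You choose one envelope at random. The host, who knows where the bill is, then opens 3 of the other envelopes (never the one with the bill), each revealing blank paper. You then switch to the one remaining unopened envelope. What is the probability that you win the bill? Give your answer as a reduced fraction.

Your original envelope holds the bill with probability 1/5, so the other 4 collectively hold it with probability 4/5.
The host can always find 3 empty envelopes to open, so the reveals don't change that 4/5; it is now spread over the 1 remaining unopened envelope.
P(win by switching) = (4/5) · (1/1) = 4/5.

4/5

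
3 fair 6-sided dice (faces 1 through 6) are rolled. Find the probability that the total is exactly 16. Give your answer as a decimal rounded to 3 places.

There are 6^3 = 216 equally likely outcomes.
The number of ordered 3-tuples from {1,…,6} summing to 16 is 6.
P(sum = 16) = 6/216 = 1/36 ≈ 0.028.

0.028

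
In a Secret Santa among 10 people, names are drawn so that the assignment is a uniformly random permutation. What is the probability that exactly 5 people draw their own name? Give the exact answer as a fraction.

11/3600

Choose which 5 of the 10 are fixed: C(10,5) = 252 ways.
The remaining 5 must have no fixed point: D(5) = 44.
P = 252·44/3628800 = 11/3600.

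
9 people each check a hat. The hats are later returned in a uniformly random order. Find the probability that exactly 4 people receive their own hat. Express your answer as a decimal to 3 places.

Choose which 4 of the 9 are fixed: C(9,4) = 126 ways.
The remaining 5 must have no fixed point: D(5) = 44.
P = 126·44/362880 = 11/720 ≈ 0.015.

0.015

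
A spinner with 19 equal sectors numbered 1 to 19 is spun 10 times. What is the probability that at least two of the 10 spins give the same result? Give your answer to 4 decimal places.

0.9453

P(all 10 different) = 19/19 · 18/19 · ··· · 10/19 ≈ 0.0547.
P(at least two equal) = 1 − 0.0547 = 0.9453.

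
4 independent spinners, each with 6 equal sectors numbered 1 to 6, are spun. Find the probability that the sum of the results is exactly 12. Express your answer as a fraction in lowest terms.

There are 6^4 = 1296 equally likely outcomes.
The number of ordered 4-tuples from {1,…,6} summing to 12 is 125.
P(sum = 12) = 125/1296.

125/1296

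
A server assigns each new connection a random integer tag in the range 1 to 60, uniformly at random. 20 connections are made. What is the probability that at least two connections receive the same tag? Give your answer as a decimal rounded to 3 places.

0.972

It's easier to compute the probability that all 20 are distinct.
P(all distinct) = 60/60 · 59/60 · ··· · 41/60 ≈ 0.028.
So the probability of at least one match is 1 − 0.028 = 0.972.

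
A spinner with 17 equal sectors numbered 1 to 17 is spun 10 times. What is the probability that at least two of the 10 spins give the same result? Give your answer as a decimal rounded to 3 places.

P(all 10 different) = 17/17 · 16/17 · ··· · 8/17 ≈ 0.035.
P(at least two equal) = 1 − 0.035 = 0.965.

0.965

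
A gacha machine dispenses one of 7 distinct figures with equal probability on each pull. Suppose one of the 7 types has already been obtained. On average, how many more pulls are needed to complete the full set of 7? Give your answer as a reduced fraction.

343/20

Starting from 1 distinct type, each trial gives a new one with probability (7−i)/7 when i types are held, so the wait for the next new type is 7/(7−i).
E = 7/6 + 7/5 + 7/4 + 7/3 + 7/2 + 7/1 = 343/20.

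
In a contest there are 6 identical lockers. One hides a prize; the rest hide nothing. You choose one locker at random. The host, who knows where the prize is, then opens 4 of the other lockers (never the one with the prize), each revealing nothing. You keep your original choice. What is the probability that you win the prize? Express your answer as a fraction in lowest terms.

1/6

The host can always open 4 empty lockers regardless of your choice, so the reveals give no information about your original locker.
P(win by staying) = 1/6.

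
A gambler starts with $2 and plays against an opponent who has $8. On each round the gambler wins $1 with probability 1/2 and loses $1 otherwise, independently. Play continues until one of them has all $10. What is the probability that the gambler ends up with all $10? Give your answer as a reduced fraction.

With a fair step, P(i) = ½P(i−1) + ½P(i+1) with P(0)=0, P(10)=1 has the linear solution P(i) = i/10.
P(2) = 2/10 = 1/5.

1/5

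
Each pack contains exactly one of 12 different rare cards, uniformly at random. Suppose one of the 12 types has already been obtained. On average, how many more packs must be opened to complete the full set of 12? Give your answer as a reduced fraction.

83711/2310

Starting from 1 distinct type, each trial gives a new one with probability (12−i)/12 when i types are held, so the wait for the next new type is 12/(12−i).
E = 12/11 + 12/10 + 12/9 + 12/8 + 12/7 + 12/6 + 12/5 + 12/4 + 12/3 + 12/2 + 12/1 = 83711/2310.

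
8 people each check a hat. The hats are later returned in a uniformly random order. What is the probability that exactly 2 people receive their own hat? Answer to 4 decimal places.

0.1840

Choose which 2 of the 8 are fixed: C(8,2) = 28 ways.
The remaining 6 must have no fixed point: D(6) = 265.
P = 28·265/40320 = 53/288 ≈ 0.1840.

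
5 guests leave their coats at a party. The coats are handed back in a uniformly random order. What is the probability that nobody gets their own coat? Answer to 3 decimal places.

0.367

This is the derangement probability: permutations of 5 with no fixed point.
D(5) = 5! · (1 − 1/1! + 1/2! − ··· + (−1)^5/5!) = 44.
P = 44/120 = 11/30 ≈ 0.367.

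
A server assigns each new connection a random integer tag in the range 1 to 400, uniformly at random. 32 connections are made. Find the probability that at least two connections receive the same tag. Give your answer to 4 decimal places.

0.7203

It's easier to compute the probability that all 32 are distinct.
P(all distinct) = 400/400 · 399/400 · ··· · 369/400 ≈ 0.2797.
So the probability of at least one match is 1 − 0.2797 = 0.7203.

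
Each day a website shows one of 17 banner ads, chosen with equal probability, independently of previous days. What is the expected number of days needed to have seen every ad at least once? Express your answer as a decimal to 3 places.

After i distinct types are collected, each trial gives a new one with probability (17−i)/17, so the expected wait for the next new type is 17/(17−i).
E = 17/17 + 17/16 + 17/15 + 17/14 + 17/13 + 17/12 + 17/11 + 17/10 + 17/9 + 17/8 + 17/7 + 17/6 + 17/5 + 17/4 + 17/3 + 17/2 + 17/1 = 42142223/720720 ≈ 58.472.

58.472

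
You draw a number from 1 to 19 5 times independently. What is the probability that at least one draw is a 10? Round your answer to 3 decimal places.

0.237

P(no draw is a 10) = (18/19)^5 ≈ 0.763.
P(at least one) = 1 − 0.763 = 0.237.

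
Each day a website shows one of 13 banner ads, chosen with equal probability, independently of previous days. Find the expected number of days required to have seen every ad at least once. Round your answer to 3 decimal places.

After i distinct types are collected, each trial gives a new one with probability (13−i)/13, so the expected wait for the next new type is 13/(13−i).
E = 13/13 + 13/12 + 13/11 + 13/10 + 13/9 + 13/8 + 13/7 + 13/6 + 13/5 + 13/4 + 13/3 + 13/2 + 13/1 = 1145993/27720 ≈ 41.342.

41.342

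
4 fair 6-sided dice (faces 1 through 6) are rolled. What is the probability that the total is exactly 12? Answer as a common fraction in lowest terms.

There are 6^4 = 1296 equally likely outcomes.
The number of ordered 4-tuples from {1,…,6} summing to 12 is 125.
P(sum = 12) = 125/1296.

125/1296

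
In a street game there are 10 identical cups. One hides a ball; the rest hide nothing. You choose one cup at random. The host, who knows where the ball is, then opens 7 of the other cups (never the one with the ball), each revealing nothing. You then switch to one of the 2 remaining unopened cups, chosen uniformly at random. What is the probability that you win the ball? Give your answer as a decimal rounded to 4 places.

0.4500

Your original cup holds the ball with probability 1/10, so the other 9 collectively hold it with probability 9/10.
The host can always find 7 empty cups to open, so the reveals don't change that 9/10; it is now spread over the 2 remaining unopened cups.
P(win by switching) = (9/10) · (1/2) = 9/20 ≈ 0.4500.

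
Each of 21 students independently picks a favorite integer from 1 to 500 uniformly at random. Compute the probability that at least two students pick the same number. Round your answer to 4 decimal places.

0.3468

It's easier to compute the probability that all 21 are distinct.
P(all distinct) = 500/500 · 499/500 · ··· · 480/500 ≈ 0.6532.
So the probability of at least one match is 1 − 0.6532 = 0.3468.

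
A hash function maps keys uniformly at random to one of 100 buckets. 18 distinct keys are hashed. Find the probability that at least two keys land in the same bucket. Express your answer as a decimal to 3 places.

It's easier to compute the probability that all 18 are distinct.
P(all distinct) = 100/100 · 99/100 · ··· · 83/100 ≈ 0.196.
So the probability of at least one match is 1 − 0.196 = 0.804.

0.804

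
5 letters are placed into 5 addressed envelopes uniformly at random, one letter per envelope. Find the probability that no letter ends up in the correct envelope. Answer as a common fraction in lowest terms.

This is the derangement probability: permutations of 5 with no fixed point.
D(5) = 5! · (1 − 1/1! + 1/2! − ··· + (−1)^5/5!) = 44.
P = 44/120 = 11/30.

11/30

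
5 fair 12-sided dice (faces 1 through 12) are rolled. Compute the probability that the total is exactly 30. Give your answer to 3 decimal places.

There are 12^5 = 248832 equally likely outcomes.
The number of ordered 5-tuples from {1,…,12} summing to 30 is 11901.
P(sum = 30) = 11901/248832 = 3967/82944 ≈ 0.048.

0.048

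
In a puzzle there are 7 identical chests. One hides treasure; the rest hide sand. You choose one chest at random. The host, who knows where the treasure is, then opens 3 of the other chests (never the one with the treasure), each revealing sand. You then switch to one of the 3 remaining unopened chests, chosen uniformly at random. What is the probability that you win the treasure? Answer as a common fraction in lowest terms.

Your original chest holds the treasure with probability 1/7, so the other 6 collectively hold it with probability 6/7.
The host can always find 3 empty chests to open, so the reveals don't change that 6/7; it is now spread over the 3 remaining unopened chests.
P(win by switching) = (6/7) · (1/3) = 2/7.

2/7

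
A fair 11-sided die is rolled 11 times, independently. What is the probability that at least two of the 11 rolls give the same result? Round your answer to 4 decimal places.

P(all 11 different) = 11/11 · 10/11 · ··· · 1/11 ≈ 0.0001.
P(at least two equal) = 1 − 0.0001 = 0.9999.

0.9999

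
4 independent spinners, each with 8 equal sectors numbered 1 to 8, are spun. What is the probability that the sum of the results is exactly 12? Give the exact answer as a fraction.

161/4096

There are 8^4 = 4096 equally likely outcomes.
The number of ordered 4-tuples from {1,…,8} summing to 12 is 161.
P(sum = 12) = 161/4096.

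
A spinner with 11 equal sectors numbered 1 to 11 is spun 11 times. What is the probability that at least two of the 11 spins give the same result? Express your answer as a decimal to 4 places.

0.9999

P(all 11 different) = 11/11 · 10/11 · ··· · 1/11 ≈ 0.0001.
P(at least two equal) = 1 − 0.0001 = 0.9999.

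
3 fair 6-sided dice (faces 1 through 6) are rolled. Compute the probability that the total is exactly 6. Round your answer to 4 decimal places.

0.0463

There are 6^3 = 216 equally likely outcomes.
The number of ordered 3-tuples from {1,…,6} summing to 6 is 10.
P(sum = 6) = 10/216 = 5/108 ≈ 0.0463.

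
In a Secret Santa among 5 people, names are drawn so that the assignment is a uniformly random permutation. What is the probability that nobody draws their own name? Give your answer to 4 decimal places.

This is the derangement probability: permutations of 5 with no fixed point.
D(5) = 5! · (1 − 1/1! + 1/2! − ··· + (−1)^5/5!) = 44.
P = 44/120 = 11/30 ≈ 0.3667.

0.3667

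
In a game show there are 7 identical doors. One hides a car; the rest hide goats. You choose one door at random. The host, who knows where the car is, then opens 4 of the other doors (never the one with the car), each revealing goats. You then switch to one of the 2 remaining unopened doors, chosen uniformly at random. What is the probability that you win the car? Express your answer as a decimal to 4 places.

0.4286

Your original door holds the car with probability 1/7, so the other 6 collectively hold it with probability 6/7.
The host can always find 4 empty doors to open, so the reveals don't change that 6/7; it is now spread over the 2 remaining unopened doors.
P(win by switching) = (6/7) · (1/2) = 3/7 ≈ 0.4286.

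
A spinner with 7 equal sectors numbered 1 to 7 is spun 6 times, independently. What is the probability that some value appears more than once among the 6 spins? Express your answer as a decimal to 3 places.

P(all 6 different) = 7/7 · 6/7 · ··· · 2/7 ≈ 0.043.
P(at least two equal) = 1 − 0.043 = 0.957.

0.957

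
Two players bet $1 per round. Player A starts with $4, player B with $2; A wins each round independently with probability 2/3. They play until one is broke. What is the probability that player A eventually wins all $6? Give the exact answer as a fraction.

20/21

Let r = q/p = (1/3)/(2/3) = 1/2. The recurrence P(i) = p·P(i+1) + q·P(i−1) with P(0)=0, P(6)=1 gives P(i) = (1 − r^i)/(1 − r^6).
P(4) = (1 − (1/2)^4) / (1 − (1/2)^6) = 20/21.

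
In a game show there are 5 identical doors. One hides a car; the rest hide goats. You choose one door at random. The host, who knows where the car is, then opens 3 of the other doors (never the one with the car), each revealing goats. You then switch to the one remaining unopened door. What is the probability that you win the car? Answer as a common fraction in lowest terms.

Your original door holds the car with probability 1/5, so the other 4 collectively hold it with probability 4/5.
The host can always find 3 empty doors to open, so the reveals don't change that 4/5; it is now spread over the 1 remaining unopened door.
P(win by switching) = (4/5) · (1/1) = 4/5.

4/5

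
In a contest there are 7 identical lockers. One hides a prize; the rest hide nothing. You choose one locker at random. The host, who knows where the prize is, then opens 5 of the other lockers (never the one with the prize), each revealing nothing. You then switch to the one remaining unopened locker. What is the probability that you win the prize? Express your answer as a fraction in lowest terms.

Your original locker holds the prize with probability 1/7, so the other 6 collectively hold it with probability 6/7.
The host can always find 5 empty lockers to open, so the reveals don't change that 6/7; it is now spread over the 1 remaining unopened locker.
P(win by switching) = (6/7) · (1/1) = 6/7.

6/7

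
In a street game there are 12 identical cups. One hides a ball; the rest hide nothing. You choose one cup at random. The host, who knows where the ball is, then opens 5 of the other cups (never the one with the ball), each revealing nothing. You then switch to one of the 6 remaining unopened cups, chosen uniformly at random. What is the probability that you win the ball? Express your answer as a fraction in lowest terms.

Your original cup holds the ball with probability 1/12, so the other 11 collectively hold it with probability 11/12.
The host can always find 5 empty cups to open, so the reveals don't change that 11/12; it is now spread over the 6 remaining unopened cups.
P(win by switching) = (11/12) · (1/6) = 11/72.

11/72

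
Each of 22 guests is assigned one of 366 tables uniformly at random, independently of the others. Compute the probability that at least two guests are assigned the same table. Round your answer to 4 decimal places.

It's easier to compute the probability that all 22 are distinct.
P(all distinct) = 366/366 · 365/366 · ··· · 345/366 ≈ 0.5252.
So the probability of at least one match is 1 − 0.5252 = 0.4748.

0.4748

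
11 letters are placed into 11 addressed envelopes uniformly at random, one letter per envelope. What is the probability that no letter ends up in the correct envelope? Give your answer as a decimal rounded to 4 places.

This is the derangement probability: permutations of 11 with no fixed point.
D(11) = 11! · (1 − 1/1! + 1/2! − ··· + (−1)^11/11!) = 14684570.
P = 14684570/39916800 = 1468457/3991680 ≈ 0.3679.

0.3679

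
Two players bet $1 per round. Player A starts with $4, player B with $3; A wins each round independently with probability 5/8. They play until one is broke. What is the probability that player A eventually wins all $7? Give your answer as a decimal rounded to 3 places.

Let r = q/p = (3/8)/(5/8) = 3/5. The recurrence P(i) = p·P(i+1) + q·P(i−1) with P(0)=0, P(7)=1 gives P(i) = (1 − r^i)/(1 − r^7).
P(4) = (1 − (3/5)^4) / (1 − (3/5)^7) = 34000/37969 ≈ 0.895.

0.895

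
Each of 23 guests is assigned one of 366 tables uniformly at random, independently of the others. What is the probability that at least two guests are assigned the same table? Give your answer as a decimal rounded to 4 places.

0.5063

It's easier to compute the probability that all 23 are distinct.
P(all distinct) = 366/366 · 365/366 · ··· · 344/366 ≈ 0.4937.
So the probability of at least one match is 1 − 0.4937 = 0.5063.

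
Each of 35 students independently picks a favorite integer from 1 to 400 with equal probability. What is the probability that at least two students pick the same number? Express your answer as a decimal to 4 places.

It's easier to compute the probability that all 35 are distinct.
P(all distinct) = 400/400 · 399/400 · ··· · 366/400 ≈ 0.2161.
So the probability of at least one match is 1 − 0.2161 = 0.7839.

0.7839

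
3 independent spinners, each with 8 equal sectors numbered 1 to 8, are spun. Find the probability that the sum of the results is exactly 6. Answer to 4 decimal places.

0.0195

There are 8^3 = 512 equally likely outcomes.
The number of ordered 3-tuples from {1,…,8} summing to 6 is 10.
P(sum = 6) = 10/512 = 5/256 ≈ 0.0195.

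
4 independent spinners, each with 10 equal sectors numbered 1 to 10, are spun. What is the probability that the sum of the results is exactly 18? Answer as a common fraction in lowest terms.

27/500

There are 10^4 = 10000 equally likely outcomes.
The number of ordered 4-tuples from {1,…,10} summing to 18 is 540.
P(sum = 18) = 540/10000 = 27/500.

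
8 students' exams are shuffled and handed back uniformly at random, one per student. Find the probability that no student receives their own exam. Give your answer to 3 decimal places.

This is the derangement probability: permutations of 8 with no fixed point.
D(8) = 8! · (1 − 1/1! + 1/2! − ··· + (−1)^8/8!) = 14833.
P = 14833/40320 = 2119/5760 ≈ 0.368.

0.368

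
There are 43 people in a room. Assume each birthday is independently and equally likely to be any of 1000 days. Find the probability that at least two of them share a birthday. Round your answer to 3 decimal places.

It's easier to compute the probability that all 43 are distinct.
P(all distinct) = 1000/1000 · 999/1000 · ··· · 958/1000 ≈ 0.400.
So the probability of at least one match is 1 − 0.400 = 0.600.

0.600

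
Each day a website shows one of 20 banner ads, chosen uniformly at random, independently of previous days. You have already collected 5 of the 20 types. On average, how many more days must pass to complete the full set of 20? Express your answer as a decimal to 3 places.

66.365

Starting from 5 distinct types, each trial gives a new one with probability (20−i)/20 when i types are held, so the wait for the next new type is 20/(20−i).
E = 20/15 + 20/14 + 20/13 + 20/12 + 20/11 + 20/10 + 20/9 + 20/8 + 20/7 + 20/6 + 20/5 + 20/4 + 20/3 + 20/2 + 20/1 = 1195757/18018 ≈ 66.365.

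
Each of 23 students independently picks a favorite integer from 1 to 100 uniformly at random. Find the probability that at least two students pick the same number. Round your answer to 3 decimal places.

It's easier to compute the probability that all 23 are distinct.
P(all distinct) = 100/100 · 99/100 · ··· · 78/100 ≈ 0.064.
So the probability of at least one match is 1 − 0.064 = 0.936.

0.936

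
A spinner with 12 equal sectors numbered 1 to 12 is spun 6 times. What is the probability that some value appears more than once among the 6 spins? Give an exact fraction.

P(all 6 different) = 12/12 · 11/12 · ··· · 7/12 = 385/1728.
P(at least two equal) = 1 − 385/1728 = 1343/1728.

1343/1728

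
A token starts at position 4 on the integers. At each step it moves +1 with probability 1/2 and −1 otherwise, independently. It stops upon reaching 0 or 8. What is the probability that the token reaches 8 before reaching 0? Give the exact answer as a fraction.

1/2

With a fair step, P(i) = ½P(i−1) + ½P(i+1) with P(0)=0, P(8)=1 has the linear solution P(i) = i/8.
P(4) = 4/8 = 1/2.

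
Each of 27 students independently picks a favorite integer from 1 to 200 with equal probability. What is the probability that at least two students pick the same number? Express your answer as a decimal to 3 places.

It's easier to compute the probability that all 27 are distinct.
P(all distinct) = 200/200 · 199/200 · ··· · 174/200 ≈ 0.159.
So the probability of at least one match is 1 − 0.159 = 0.841.

0.841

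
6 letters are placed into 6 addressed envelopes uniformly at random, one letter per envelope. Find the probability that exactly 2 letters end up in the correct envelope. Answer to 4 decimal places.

Choose which 2 of the 6 are fixed: C(6,2) = 15 ways.
The remaining 4 must have no fixed point: D(4) = 9.
P = 15·9/720 = 3/16 ≈ 0.1875.

0.1875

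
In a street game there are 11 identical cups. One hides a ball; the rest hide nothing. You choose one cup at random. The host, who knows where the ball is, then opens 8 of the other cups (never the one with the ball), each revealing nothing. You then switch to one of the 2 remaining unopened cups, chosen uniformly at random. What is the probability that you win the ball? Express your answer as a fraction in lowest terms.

5/11

Your original cup holds the ball with probability 1/11, so the other 10 collectively hold it with probability 10/11.
The host can always find 8 empty cups to open, so the reveals don't change that 10/11; it is now spread over the 2 remaining unopened cups.
P(win by switching) = (10/11) · (1/2) = 5/11.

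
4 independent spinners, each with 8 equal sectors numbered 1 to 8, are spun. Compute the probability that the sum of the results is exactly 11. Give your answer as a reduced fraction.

15/512

There are 8^4 = 4096 equally likely outcomes.
The number of ordered 4-tuples from {1,…,8} summing to 11 is 120.
P(sum = 11) = 120/4096 = 15/512.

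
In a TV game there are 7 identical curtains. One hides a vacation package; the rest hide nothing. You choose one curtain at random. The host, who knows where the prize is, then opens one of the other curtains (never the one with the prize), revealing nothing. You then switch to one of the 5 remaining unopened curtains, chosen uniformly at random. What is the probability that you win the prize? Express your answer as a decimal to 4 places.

Your original curtain holds the prize with probability 1/7, so the other 6 collectively hold it with probability 6/7.
The host can always find an empty curtain to open, so this doesn't change that 6/7; it is now spread over the 5 remaining unopened curtains.
P(win by switching) = (6/7) · (1/5) = 6/35 ≈ 0.1714.

0.1714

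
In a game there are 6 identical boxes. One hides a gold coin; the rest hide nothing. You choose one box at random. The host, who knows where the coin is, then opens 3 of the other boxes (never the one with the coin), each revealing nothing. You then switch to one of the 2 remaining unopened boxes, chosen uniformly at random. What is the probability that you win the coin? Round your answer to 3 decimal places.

0.417

Your original box holds the coin with probability 1/6, so the other 5 collectively hold it with probability 5/6.
The host can always find 3 empty boxes to open, so the reveals don't change that 5/6; it is now spread over the 2 remaining unopened boxes.
P(win by switching) = (5/6) · (1/2) = 5/12 ≈ 0.417.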